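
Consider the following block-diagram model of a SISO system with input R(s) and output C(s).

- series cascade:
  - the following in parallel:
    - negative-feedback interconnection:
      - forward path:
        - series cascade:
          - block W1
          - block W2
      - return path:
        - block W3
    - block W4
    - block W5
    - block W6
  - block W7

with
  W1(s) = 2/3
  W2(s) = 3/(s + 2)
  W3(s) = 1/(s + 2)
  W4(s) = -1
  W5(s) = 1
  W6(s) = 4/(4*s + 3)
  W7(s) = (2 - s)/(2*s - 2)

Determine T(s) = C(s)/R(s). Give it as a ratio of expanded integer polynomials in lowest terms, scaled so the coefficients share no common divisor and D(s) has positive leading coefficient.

(1) cascade W1, W2 gives 2/(s + 2)
(2) reduce the feedback loop with forward (W1*W2) and return W3 gives (2*s + 4)/(s^2 + 4*s + 6)
(3) reduce the parallel group [(W1*W2)/(1+(W1*W2)*W3)], W4, W5, W6 gives (12*s^2 + 38*s + 36)/(4*s^3 + 19*s^2 + 36*s + 18)
(4) series reduction of ([(W1*W2)/(1+(W1*W2)*W3)]+W4+W5+W6), W7, giving the overall T(s)

Answer: (-6*s^3 - 7*s^2 + 20*s + 36)/(4*s^4 + 15*s^3 + 17*s^2 - 18*s - 18)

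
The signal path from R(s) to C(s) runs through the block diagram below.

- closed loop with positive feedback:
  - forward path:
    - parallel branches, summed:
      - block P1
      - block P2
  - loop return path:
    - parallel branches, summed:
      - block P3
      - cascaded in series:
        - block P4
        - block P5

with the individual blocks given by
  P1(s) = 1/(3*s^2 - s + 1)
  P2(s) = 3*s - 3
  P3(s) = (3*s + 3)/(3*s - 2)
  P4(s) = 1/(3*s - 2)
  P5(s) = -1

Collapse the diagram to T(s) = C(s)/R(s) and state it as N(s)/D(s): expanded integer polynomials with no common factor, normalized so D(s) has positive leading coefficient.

First reduce the diagram to T(s).

(1) combine P1, P2 in parallel = (9*s^3 - 12*s^2 + 6*s - 2)/(3*s^2 - s + 1)
(2) cascade P4, P5 = (-1)/(3*s - 2)
(3) add P3, (P4*P5) (parallel) = (3*s + 2)/(3*s - 2)
(4) apply the feedback formula to (P1+P2), (P3+(P4*P5)), which is the overall transfer function T(s) = C(s)/R(s) in lowest terms

Answer: (-27*s^4 + 54*s^3 - 42*s^2 + 18*s - 4)/(27*s^4 - 27*s^3 + 3*s^2 + s - 2)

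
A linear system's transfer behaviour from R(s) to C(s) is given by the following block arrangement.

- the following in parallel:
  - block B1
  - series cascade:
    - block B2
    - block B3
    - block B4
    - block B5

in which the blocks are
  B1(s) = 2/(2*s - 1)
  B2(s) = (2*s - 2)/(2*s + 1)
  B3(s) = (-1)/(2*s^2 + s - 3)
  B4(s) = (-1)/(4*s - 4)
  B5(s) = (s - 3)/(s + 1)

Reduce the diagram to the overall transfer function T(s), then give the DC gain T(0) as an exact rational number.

Step 1 - series reduction of B2, B3, B4, B5: (s - 3)/(8*s^4 + 16*s^3 - 2*s^2 - 16*s - 6)
Step 2 - add B1, (B2*B3*B4*B5) (parallel): (16*s^4 + 32*s^3 - 2*s^2 - 39*s - 9)/(16*s^5 + 24*s^4 - 20*s^3 - 30*s^2 + 4*s + 6)
Evaluating the step-2 result (the overall T(s)) at s = 0 gives T(0) = -9/6 = -3/2.

Therefore the answer is -3/2.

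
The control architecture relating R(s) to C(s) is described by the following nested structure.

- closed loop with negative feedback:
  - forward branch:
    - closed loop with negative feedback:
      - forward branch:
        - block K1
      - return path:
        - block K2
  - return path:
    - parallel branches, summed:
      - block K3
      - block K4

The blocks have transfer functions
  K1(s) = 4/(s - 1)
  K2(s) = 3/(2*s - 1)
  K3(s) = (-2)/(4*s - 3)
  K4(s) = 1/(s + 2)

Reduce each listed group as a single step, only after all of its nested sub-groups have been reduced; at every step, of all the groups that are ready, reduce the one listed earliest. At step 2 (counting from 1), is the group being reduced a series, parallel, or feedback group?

[1] close the feedback loop around K1, K2
[2] add K3, K4 (parallel)
[3] apply the feedback formula to [K1/(1+K1*K2)], (K3+K4)
The group at step 2 is a parallel group.

Therefore the answer is parallel.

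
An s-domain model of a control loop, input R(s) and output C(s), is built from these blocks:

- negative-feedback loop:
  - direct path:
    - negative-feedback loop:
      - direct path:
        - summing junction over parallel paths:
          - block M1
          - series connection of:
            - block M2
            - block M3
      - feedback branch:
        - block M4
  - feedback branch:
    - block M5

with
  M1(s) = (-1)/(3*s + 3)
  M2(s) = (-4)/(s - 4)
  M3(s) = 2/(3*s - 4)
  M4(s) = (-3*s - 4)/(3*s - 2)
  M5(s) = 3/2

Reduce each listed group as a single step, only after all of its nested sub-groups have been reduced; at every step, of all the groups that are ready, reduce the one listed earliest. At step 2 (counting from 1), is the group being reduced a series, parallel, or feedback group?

Step 1: combine M2, M3 in series
Step 2: add M1, (M2*M3) (parallel)
Step 3: feedback reduction of (M1+(M2*M3)), M4
Step 4: close the feedback loop around [(M1+(M2*M3))/(1+(M1+(M2*M3))*M4)], M5
Step 2: parallel.

Therefore the answer is parallel.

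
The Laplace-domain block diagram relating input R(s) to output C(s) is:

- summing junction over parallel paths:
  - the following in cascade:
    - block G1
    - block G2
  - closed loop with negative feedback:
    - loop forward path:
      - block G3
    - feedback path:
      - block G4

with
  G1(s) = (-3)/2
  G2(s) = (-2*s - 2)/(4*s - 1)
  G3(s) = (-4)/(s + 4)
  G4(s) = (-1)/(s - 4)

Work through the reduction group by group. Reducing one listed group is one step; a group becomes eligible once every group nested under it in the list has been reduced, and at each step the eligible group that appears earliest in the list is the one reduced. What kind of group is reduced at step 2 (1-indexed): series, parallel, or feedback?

The answer is feedback.

Reasoning:
Step 1. multiply G1, G2 (series)
Step 2. collapse the loop (G3 forward, G4 return)
Step 3. sum the parallel branches (G1*G2), [G3/(1+G3*G4)]
The group at step 2 is a feedback group.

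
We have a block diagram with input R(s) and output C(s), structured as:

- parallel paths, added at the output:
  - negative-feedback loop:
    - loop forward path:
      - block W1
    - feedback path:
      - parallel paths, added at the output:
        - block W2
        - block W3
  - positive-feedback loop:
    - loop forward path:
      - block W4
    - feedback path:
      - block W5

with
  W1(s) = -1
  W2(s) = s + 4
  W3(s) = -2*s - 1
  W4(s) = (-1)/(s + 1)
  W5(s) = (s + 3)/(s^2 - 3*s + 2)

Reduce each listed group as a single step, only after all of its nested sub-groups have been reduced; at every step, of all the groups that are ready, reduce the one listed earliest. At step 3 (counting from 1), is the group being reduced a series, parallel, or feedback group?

Step 1 - parallel reduction of W2, W3
Step 2 - reduce the feedback loop with forward W1 and return (W2+W3)
Step 3 - close the feedback loop around W4, W5
Step 4 - add [W1/(1+W1*(W2+W3))], [W4/(1-W4*W5)] (parallel)
The group at step 3 is a feedback group.

Therefore the answer is feedback.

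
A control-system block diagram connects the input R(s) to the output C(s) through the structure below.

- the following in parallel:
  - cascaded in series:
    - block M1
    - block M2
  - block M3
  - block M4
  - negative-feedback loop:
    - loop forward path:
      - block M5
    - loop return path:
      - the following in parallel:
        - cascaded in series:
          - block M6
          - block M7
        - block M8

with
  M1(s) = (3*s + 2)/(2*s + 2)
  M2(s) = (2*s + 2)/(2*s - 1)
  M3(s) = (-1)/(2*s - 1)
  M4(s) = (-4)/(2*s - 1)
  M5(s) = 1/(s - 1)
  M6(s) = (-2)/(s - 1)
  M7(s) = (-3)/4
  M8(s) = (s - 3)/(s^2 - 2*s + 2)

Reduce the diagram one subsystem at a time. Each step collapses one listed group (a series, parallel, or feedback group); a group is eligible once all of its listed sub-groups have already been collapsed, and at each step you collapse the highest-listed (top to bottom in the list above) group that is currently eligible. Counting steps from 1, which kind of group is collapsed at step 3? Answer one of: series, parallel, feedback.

Step 1 - reduce the series chain M1, M2
Step 2 - combine M6, M7 in series
Step 3 - sum the parallel branches (M6*M7), M8
Step 4 - collapse the loop (M5 forward, ((M6*M7)+M8) return)
Step 5 - reduce the parallel group (M1*M2), M3, M4, [M5/(1+M5*((M6*M7)+M8))]
The group at step 3 is a parallel group.

Hence the answer: parallel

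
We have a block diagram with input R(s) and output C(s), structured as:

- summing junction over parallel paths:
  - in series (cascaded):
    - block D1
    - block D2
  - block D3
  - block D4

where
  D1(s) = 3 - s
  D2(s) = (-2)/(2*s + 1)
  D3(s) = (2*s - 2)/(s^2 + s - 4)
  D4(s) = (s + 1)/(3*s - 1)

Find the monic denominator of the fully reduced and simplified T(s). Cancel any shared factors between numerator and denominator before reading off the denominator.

1. cascade D1, D2 gives (2*s - 6)/(2*s + 1)
2. reduce the parallel group (D1*D2), D3, D4 gives (8*s^4 + 3*s^3 - 52*s^2 + 71*s - 26)/(6*s^4 + 7*s^3 - 24*s^2 - 5*s + 4)
No further cancellation is possible in the step-2 result, so that is T(s). Its denominator becomes monic after dividing by the leading coefficient 6.

Therefore the answer is s^4 + 7*s^3/6 - 4*s^2 - 5*s/6 + 2/3.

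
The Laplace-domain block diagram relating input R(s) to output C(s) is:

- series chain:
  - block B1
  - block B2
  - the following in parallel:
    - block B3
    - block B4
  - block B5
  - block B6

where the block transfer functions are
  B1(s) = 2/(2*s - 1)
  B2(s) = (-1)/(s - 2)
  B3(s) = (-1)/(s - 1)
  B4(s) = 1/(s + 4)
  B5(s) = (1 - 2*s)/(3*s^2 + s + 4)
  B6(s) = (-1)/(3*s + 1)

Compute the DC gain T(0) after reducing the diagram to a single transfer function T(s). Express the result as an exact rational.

(1) reduce the parallel group B3, B4 -> (-5)/(s^2 + 3*s - 4)
(2) multiply B1, B2, (B3+B4), B5, B6 (series) -> 10/(9*s^6 + 15*s^5 - 71*s^4 + 29*s^3 - 78*s^2 + 64*s + 32)
Step 2 gives the overall T(s). Then T(0) = 10/32 = 5/16.

Hence the answer: 5/16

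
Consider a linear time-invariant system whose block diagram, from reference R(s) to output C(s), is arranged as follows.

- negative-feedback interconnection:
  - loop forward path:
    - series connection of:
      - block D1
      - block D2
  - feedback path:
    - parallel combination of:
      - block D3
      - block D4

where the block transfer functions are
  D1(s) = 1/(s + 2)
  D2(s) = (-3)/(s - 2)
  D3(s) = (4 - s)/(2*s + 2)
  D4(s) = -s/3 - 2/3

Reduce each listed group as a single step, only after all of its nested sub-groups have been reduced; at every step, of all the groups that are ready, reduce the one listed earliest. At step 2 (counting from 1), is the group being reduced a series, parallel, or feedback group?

Reducing step by step:

Step 1 - multiply D1, D2 (series)
Step 2 - add D3, D4 (parallel)
Step 3 - collapse the loop ((D1*D2) forward, (D3+D4) return)
Step 2 collapses a parallel group.

Answer: parallel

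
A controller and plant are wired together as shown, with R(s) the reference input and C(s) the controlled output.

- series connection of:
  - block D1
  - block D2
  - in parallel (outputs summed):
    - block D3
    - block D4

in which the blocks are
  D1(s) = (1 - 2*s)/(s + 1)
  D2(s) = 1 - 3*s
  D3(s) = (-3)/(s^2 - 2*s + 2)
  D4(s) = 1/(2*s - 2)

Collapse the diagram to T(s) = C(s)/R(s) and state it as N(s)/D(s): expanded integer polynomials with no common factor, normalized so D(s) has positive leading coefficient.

(1) combine D3, D4 in parallel = (s^2 - 8*s + 8)/(2*s^3 - 6*s^2 + 8*s - 4)
(2) series reduction of D1, D2, (D3+D4); the result is T(s) itself (integer coefficients, no common factor, positive leading denominator coefficient)

Therefore the answer is (6*s^4 - 53*s^3 + 89*s^2 - 48*s + 8)/(2*s^4 - 4*s^3 + 2*s^2 + 4*s - 4).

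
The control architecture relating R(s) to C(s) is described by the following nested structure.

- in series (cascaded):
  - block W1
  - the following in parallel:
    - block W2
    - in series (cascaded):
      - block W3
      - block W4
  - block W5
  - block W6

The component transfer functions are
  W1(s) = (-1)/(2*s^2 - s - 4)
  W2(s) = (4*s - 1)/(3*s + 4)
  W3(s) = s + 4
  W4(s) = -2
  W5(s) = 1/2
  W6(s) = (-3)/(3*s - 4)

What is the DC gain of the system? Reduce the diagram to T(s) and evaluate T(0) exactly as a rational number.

Answer: -99/128

Working:
1. reduce the series chain W3, W4: -2*s - 8
2. add W2, (W3*W4) (parallel): (-6*s^2 - 28*s - 33)/(3*s + 4)
3. reduce the series chain W1, (W2+(W3*W4)), W5, W6: (-18*s^2 - 84*s - 99)/(36*s^4 - 18*s^3 - 136*s^2 + 32*s + 128)
Evaluating the step-3 result (the overall T(s)) at s = 0 gives T(0) = -99/128.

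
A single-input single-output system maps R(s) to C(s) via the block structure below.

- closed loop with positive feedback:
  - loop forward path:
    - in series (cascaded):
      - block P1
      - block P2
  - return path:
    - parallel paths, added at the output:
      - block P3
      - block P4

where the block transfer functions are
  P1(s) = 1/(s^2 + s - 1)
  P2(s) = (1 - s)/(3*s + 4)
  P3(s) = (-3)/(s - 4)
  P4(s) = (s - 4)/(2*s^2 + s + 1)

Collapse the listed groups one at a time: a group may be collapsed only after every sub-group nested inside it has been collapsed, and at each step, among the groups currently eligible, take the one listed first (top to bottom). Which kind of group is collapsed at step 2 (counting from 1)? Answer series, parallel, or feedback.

Answer: parallel

Working:
Step 1. series reduction of P1, P2
Step 2. add P3, P4 (parallel)
Step 3. apply the feedback formula to (P1*P2), (P3+P4)
Step 2 collapses a parallel group.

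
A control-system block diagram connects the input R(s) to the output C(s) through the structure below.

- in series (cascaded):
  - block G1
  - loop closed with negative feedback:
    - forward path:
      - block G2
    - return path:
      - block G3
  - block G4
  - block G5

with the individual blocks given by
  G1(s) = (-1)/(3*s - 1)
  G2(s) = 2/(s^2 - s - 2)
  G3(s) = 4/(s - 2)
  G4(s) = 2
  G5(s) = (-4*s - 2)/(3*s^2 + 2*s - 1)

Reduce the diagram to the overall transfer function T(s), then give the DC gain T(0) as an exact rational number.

First reduce the diagram to T(s).

(1) feedback reduction of G2, G3 = (2*s - 4)/(s^3 - 3*s^2 + 12)
(2) multiply G1, [G2/(1+G2*G3)], G4, G5 (series) = (16*s^2 - 24*s - 16)/(9*s^6 - 24*s^5 - 14*s^4 + 124*s^3 + 33*s^2 - 60*s + 12)
Step 2 gives the overall T(s). Then T(0) = -16/12 = -4/3.

Answer: -4/3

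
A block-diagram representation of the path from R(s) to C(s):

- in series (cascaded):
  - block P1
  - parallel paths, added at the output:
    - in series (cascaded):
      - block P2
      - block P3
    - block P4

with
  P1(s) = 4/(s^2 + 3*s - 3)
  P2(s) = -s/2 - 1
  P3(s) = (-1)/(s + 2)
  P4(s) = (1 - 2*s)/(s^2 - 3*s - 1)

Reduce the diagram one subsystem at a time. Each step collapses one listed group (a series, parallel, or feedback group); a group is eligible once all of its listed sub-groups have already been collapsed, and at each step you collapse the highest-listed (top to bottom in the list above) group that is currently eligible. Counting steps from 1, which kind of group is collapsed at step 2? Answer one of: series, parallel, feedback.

Step 1. reduce the series chain P2, P3
Step 2. add (P2*P3), P4 (parallel)
Step 3. combine P1, ((P2*P3)+P4) in series
Step 2: parallel.

Answer: parallel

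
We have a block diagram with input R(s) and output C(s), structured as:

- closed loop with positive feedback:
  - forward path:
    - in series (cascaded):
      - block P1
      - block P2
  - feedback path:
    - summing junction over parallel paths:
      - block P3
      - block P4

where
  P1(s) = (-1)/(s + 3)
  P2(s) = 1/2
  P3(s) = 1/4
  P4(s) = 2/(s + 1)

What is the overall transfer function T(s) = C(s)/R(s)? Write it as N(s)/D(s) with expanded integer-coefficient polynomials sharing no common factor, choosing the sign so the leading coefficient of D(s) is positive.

[1] reduce the series chain P1, P2; result (-1)/(2*s + 6)
[2] combine P3, P4 in parallel; result (s + 9)/(4*s + 4)
[3] feedback reduction of (P1*P2), (P3+P4); the result is T(s) itself (integer coefficients, no common factor, positive leading denominator coefficient)

Final answer: (-4*s - 4)/(8*s^2 + 33*s + 33)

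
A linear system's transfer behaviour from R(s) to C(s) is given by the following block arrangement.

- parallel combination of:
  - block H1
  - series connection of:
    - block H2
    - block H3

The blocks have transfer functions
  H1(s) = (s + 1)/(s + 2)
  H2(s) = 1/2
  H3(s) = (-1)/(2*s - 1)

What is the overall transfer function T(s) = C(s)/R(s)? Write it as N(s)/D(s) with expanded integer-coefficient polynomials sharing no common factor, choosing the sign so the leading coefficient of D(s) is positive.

Answer: (4*s^2 + s - 4)/(4*s^2 + 6*s - 4)

Working:
Step 1. multiply H2, H3 (series) -> (-1)/(4*s - 2)
Step 2. add H1, (H2*H3) (parallel); the result is T(s) itself (integer coefficients, no common factor, positive leading denominator coefficient)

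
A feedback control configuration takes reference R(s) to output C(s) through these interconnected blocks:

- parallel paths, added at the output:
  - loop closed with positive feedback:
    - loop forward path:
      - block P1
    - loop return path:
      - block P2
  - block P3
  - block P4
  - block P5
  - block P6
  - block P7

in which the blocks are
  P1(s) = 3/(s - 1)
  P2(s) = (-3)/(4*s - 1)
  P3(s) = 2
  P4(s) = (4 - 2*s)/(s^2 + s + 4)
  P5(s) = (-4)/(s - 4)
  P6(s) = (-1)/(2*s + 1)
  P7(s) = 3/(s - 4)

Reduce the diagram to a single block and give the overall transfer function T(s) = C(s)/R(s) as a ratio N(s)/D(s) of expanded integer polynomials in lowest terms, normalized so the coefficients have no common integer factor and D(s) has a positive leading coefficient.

First reduce the diagram to T(s).

1. close the feedback loop around P1, P2: (12*s - 3)/(4*s^2 - 5*s + 10)
2. combine [P1/(1-P1*P2)], P3, P4, P5, P6, P7 in parallel, giving the overall T(s)

Answer: (16*s^6 - 64*s^5 + 123*s^4 - 643*s^3 + 106*s^2 - 846*s - 312)/(8*s^6 - 30*s^5 + 33*s^4 - 163*s^3 + 66*s^2 - 240*s - 160)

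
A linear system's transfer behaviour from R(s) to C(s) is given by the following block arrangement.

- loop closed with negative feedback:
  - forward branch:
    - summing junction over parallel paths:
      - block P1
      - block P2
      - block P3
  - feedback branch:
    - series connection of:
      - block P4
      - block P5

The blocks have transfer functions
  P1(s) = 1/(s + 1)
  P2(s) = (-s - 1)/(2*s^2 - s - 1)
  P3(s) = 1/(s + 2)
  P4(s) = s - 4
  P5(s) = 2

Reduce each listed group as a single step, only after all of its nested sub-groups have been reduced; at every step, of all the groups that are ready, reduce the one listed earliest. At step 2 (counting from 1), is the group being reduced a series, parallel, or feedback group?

Step 1 - sum the parallel branches P1, P2, P3
Step 2 - multiply P4, P5 (series)
Step 3 - apply the feedback formula to (P1+P2+P3), (P4*P5)
So the answer for step 2 is series.

Final answer: series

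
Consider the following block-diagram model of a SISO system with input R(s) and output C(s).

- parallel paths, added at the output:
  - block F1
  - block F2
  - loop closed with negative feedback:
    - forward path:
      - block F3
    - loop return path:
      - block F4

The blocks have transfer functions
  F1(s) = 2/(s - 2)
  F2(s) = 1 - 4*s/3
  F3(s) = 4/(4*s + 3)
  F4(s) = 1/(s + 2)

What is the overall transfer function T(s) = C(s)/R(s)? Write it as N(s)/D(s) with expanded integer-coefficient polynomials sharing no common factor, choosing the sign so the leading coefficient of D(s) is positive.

Step 1 - reduce the feedback loop with forward F3 and return F4; result (4*s + 8)/(4*s^2 + 11*s + 10)
Step 2 - combine F1, F2, [F3/(1+F3*F4)] in parallel, which is the overall transfer function T(s) = C(s)/R(s) in lowest terms

Answer: (-16*s^4 + 93*s^2 + 110*s - 48)/(12*s^3 + 9*s^2 - 36*s - 60)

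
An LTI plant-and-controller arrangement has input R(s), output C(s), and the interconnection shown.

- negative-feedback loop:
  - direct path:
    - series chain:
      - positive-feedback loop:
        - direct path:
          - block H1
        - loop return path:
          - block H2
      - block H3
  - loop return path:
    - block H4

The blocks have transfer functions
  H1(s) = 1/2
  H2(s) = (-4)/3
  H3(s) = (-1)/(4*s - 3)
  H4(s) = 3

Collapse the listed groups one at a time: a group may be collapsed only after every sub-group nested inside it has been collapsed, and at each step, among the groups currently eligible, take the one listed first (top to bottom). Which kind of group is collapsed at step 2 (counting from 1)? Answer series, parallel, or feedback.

[1] collapse the loop (H1 forward, H2 return)
[2] multiply [H1/(1-H1*H2)], H3 (series)
[3] collapse the loop (([H1/(1-H1*H2)]*H3) forward, H4 return)
So the answer for step 2 is series.

Answer: series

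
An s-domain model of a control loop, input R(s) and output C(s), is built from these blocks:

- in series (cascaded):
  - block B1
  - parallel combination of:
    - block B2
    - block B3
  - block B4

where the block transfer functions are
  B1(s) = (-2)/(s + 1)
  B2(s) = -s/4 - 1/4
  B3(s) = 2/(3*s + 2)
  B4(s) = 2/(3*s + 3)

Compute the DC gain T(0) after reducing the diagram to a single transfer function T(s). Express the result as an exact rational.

Step 1 - parallel reduction of B2, B3; result (-3*s^2 - 5*s + 6)/(12*s + 8)
Step 2 - reduce the series chain B1, (B2+B3), B4; result (3*s^2 + 5*s - 6)/(9*s^3 + 24*s^2 + 21*s + 6)
Step 2 gives the overall T(s). Then T(0) = -6/6 = -1.

Final answer: -1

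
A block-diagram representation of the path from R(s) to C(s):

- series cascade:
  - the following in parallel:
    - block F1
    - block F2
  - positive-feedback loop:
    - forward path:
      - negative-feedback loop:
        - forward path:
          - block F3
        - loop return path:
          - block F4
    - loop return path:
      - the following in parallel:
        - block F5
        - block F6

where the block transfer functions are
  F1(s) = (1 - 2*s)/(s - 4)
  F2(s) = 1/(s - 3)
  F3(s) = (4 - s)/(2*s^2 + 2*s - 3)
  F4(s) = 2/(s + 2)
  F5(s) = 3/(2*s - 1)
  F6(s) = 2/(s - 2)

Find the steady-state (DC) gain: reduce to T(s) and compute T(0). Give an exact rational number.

Reducing step by step:

Step 1: add F1, F2 (parallel) = (-2*s^2 + 8*s - 7)/(s^2 - 7*s + 12)
Step 2: reduce the feedback loop with forward F3 and return F4 = (-s^2 + 2*s + 8)/(2*s^3 + 6*s^2 - s + 2)
Step 3: add F5, F6 (parallel) = (7*s - 8)/(2*s^2 - 5*s + 2)
Step 4: feedback reduction of [F3/(1+F3*F4)], (F5+F6) = (-2*s^4 + 9*s^3 + 4*s^2 - 36*s + 16)/(4*s^5 + 2*s^4 - 21*s^3 - s^2 - 52*s + 68)
Step 5: series reduction of (F1+F2), [[F3/(1+F3*F4)]/(1-[F3/(1+F3*F4)]*(F5+F6))] = (4*s^5 - 18*s^4 + 6*s^3 + 65*s^2 - 88*s + 28)/(4*s^6 - 10*s^5 - 27*s^4 + 62*s^3 - 49*s^2 + 224*s - 204)
That last expression is T(s); at s = 0 only the constant terms survive, so T(0) = 28/(-204) = -7/51.

Answer: -7/51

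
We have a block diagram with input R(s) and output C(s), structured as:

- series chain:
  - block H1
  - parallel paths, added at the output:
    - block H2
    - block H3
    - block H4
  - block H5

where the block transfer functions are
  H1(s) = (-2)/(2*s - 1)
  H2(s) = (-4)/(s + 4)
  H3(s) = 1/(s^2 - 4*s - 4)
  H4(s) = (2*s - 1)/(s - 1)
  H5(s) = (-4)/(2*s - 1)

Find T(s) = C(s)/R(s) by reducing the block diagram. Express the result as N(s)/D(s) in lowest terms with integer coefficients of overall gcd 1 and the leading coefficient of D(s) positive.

The answer is (16*s^4 - 40*s^3 - 152*s^2 - 72*s - 32)/(4*s^6 - 8*s^5 - 75*s^4 + 95*s^3 + 28*s^2 - 60*s + 16).

Reasoning:
Step 1 - add H2, H3, H4 (parallel) = (2*s^4 - 5*s^3 - 19*s^2 - 9*s - 4)/(s^4 - s^3 - 20*s^2 + 4*s + 16)
Step 2 - multiply H1, (H2+H3+H4), H5 (series), which is the overall transfer function T(s) = C(s)/R(s) in lowest terms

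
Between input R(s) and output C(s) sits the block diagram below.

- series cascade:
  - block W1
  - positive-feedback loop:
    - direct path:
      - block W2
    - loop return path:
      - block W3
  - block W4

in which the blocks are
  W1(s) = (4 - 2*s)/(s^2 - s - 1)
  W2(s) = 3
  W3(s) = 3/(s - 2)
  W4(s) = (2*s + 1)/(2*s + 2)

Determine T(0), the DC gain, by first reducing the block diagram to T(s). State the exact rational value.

(1) feedback reduction of W2, W3 = (3*s - 6)/(s - 11)
(2) multiply W1, [W2/(1-W2*W3)], W4 (series) = (-6*s^3 + 21*s^2 - 12*s - 12)/(s^4 - 11*s^3 - 2*s^2 + 21*s + 11)
Step 2 gives the overall T(s). Then T(0) = -12/11.

Therefore the answer is -12/11.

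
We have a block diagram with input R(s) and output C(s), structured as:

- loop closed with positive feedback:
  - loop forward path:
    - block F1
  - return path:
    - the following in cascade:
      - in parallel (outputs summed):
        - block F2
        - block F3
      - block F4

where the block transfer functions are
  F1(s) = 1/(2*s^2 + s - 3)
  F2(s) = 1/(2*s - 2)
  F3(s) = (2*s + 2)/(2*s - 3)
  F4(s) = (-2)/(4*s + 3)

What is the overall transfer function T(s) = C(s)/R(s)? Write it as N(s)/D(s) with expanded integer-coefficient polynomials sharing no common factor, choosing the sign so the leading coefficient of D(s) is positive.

1. combine F2, F3 in parallel: (4*s^2 + 2*s - 7)/(4*s^2 - 10*s + 6)
2. multiply (F2+F3), F4 (series): (-4*s^2 - 2*s + 7)/(8*s^3 - 14*s^2 - 3*s + 9)
3. close the feedback loop around F1, ((F2+F3)*F4), which is the overall transfer function T(s) = C(s)/R(s) in lowest terms

Final answer: (8*s^3 - 14*s^2 - 3*s + 9)/(16*s^5 - 20*s^4 - 44*s^3 + 61*s^2 + 20*s - 34)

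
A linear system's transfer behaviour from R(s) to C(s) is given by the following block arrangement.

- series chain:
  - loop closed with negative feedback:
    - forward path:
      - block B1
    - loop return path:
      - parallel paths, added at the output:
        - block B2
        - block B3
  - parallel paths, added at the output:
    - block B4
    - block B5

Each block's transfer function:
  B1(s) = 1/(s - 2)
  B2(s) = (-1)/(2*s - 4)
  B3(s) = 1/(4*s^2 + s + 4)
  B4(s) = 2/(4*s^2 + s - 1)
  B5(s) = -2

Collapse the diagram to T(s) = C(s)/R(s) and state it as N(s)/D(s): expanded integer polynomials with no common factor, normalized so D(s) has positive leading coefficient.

(1) reduce the parallel group B2, B3 -> (-4*s^2 + s - 8)/(8*s^3 - 14*s^2 + 4*s - 16)
(2) collapse the loop (B1 forward, (B2+B3) return) -> (8*s^3 - 14*s^2 + 4*s - 16)/(8*s^4 - 30*s^3 + 28*s^2 - 23*s + 24)
(3) combine B4, B5 in parallel -> (-8*s^2 - 2*s + 4)/(4*s^2 + s - 1)
(4) cascade [B1/(1+B1*(B2+B3))], (B4+B5): this yields T(s), and no further normalization is needed

Hence the answer: (-64*s^5 + 96*s^4 + 28*s^3 + 64*s^2 + 48*s - 64)/(32*s^6 - 112*s^5 + 74*s^4 - 34*s^3 + 45*s^2 + 47*s - 24)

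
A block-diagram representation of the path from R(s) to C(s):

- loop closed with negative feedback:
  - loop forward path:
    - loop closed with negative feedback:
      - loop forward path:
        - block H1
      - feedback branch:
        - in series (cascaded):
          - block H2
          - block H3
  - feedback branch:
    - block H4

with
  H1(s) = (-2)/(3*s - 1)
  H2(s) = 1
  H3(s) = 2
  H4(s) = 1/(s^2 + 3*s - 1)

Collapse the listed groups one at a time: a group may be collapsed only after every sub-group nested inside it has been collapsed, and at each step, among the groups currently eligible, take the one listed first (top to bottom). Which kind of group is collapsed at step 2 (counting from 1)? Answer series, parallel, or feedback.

Step 1: multiply H2, H3 (series)
Step 2: feedback reduction of H1, (H2*H3)
Step 3: reduce the feedback loop with forward [H1/(1+H1*(H2*H3))] and return H4
Step 2: feedback.

Final answer: feedback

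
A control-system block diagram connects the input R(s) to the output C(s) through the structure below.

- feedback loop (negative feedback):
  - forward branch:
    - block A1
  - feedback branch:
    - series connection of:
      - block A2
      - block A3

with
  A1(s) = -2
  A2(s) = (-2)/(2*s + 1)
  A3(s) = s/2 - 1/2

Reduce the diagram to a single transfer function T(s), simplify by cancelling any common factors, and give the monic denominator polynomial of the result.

Answer: s - 1/4

Working:
Step 1. series reduction of A2, A3 -> (1 - s)/(2*s + 1)
Step 2. reduce the feedback loop with forward A1 and return (A2*A3) -> (-4*s - 2)/(4*s - 1)
T(s) is the step-2 result (common factors already cancelled). Leading coefficient of the denominator: 4. Divide through by 4 for the monic polynomial.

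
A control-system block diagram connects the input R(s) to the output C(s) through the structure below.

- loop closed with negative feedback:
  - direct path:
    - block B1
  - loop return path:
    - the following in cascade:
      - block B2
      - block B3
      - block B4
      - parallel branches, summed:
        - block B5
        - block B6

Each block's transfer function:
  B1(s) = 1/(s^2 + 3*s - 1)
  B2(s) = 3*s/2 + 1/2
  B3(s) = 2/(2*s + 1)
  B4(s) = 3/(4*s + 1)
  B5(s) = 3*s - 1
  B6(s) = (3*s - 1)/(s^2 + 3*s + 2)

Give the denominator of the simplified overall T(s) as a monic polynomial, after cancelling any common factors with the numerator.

Step 1 - parallel reduction of B5, B6, giving (3*s^3 + 8*s^2 + 6*s - 3)/(s^2 + 3*s + 2)
Step 2 - reduce the series chain B2, B3, B4, (B5+B6), giving (27*s^4 + 81*s^3 + 78*s^2 - 9*s - 9)/(8*s^4 + 30*s^3 + 35*s^2 + 15*s + 2)
Step 3 - apply the feedback formula to B1, (B2*B3*B4*(B5+B6)), giving (8*s^4 + 30*s^3 + 35*s^2 + 15*s + 2)/(8*s^6 + 54*s^5 + 144*s^4 + 171*s^3 + 90*s^2 - 18*s - 11)
Step 3 gives the fully reduced T(s), with no common factor left to cancel. The denominator's leading coefficient is 8, so divide each of its coefficients by 8 to get the monic form.

Therefore the answer is s^6 + 27*s^5/4 + 18*s^4 + 171*s^3/8 + 45*s^2/4 - 9*s/4 - 11/8.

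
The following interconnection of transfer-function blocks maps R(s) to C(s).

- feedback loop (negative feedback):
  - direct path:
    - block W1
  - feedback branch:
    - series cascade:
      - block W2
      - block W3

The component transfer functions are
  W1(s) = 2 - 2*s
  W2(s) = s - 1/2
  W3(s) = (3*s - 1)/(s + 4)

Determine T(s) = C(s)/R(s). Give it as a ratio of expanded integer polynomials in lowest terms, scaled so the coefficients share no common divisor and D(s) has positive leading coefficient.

Answer: (2*s^2 + 6*s - 8)/(6*s^3 - 11*s^2 + 5*s - 5)

Working:
[1] series reduction of W2, W3: (6*s^2 - 5*s + 1)/(2*s + 8)
[2] reduce the feedback loop with forward W1 and return (W2*W3); the result is T(s) itself (integer coefficients, no common factor, positive leading denominator coefficient)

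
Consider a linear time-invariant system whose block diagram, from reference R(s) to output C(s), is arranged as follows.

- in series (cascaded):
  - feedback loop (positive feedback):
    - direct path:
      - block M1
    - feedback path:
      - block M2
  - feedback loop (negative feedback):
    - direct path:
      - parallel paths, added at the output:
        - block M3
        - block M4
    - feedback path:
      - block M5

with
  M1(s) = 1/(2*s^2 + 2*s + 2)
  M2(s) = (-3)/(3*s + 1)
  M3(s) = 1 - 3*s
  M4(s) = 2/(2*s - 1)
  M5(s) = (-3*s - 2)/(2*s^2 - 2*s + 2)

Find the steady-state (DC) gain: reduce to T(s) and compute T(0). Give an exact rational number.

Step 1 - reduce the feedback loop with forward M1 and return M2 = (3*s + 1)/(6*s^3 + 8*s^2 + 8*s + 5)
Step 2 - reduce the parallel group M3, M4 = (-6*s^2 + 5*s + 1)/(2*s - 1)
Step 3 - feedback reduction of (M3+M4), M5 = (-12*s^4 + 22*s^3 - 20*s^2 + 8*s + 2)/(22*s^3 - 9*s^2 - 7*s - 4)
Step 4 - cascade [M1/(1-M1*M2)], [(M3+M4)/(1+(M3+M4)*M5)] = (-36*s^5 + 54*s^4 - 38*s^3 + 4*s^2 + 14*s + 2)/(132*s^6 + 122*s^5 + 62*s^4 - 42*s^3 - 133*s^2 - 67*s - 20)
DC gain: substitute s = 0 into T(s) from step 4: T(0) = 2/(-20) = -1/10.

Answer: -1/10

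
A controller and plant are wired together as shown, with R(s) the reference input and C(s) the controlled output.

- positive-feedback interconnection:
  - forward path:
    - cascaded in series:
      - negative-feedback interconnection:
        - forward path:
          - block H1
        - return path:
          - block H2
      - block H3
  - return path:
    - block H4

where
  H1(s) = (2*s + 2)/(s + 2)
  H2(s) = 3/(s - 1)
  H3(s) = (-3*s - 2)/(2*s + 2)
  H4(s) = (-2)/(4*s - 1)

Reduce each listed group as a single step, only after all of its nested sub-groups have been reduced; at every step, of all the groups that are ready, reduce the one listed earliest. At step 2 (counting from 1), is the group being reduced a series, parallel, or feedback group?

The answer is series.

Reasoning:
[1] close the feedback loop around H1, H2
[2] combine [H1/(1+H1*H2)], H3 in series
[3] apply the feedback formula to ([H1/(1+H1*H2)]*H3), H4
Step 2 collapses a series group.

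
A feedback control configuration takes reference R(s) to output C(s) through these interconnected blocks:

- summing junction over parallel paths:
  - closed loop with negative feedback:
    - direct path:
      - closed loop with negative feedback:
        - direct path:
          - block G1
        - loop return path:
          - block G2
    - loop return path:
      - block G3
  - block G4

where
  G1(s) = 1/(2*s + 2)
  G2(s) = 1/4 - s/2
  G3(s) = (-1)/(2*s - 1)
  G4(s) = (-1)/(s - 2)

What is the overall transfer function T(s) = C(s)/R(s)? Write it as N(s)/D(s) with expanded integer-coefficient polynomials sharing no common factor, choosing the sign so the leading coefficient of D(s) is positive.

Answer: (-4*s^2 - 32*s + 21)/(12*s^3 - 12*s^2 - 37*s + 26)

Working:
Step 1: close the feedback loop around G1, G2: 4/(6*s + 9)
Step 2: apply the feedback formula to [G1/(1+G1*G2)], G3: (8*s - 4)/(12*s^2 + 12*s - 13)
Step 3: combine [[G1/(1+G1*G2)]/(1+[G1/(1+G1*G2)]*G3)], G4 in parallel, giving the overall T(s)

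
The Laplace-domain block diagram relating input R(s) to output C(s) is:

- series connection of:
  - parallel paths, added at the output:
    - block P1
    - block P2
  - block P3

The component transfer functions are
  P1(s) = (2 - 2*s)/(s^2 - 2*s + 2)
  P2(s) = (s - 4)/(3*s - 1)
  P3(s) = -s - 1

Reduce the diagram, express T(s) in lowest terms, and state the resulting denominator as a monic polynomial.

Answer: s^3 - 7*s^2/3 + 8*s/3 - 2/3

Working:
1. sum the parallel branches P1, P2: (s^3 - 12*s^2 + 18*s - 10)/(3*s^3 - 7*s^2 + 8*s - 2)
2. cascade (P1+P2), P3: (-s^4 + 11*s^3 - 6*s^2 - 8*s + 10)/(3*s^3 - 7*s^2 + 8*s - 2)
The result of step 2 is T(s) in lowest terms. Its denominator has leading coefficient 3; dividing the denominator through by 3 makes it monic.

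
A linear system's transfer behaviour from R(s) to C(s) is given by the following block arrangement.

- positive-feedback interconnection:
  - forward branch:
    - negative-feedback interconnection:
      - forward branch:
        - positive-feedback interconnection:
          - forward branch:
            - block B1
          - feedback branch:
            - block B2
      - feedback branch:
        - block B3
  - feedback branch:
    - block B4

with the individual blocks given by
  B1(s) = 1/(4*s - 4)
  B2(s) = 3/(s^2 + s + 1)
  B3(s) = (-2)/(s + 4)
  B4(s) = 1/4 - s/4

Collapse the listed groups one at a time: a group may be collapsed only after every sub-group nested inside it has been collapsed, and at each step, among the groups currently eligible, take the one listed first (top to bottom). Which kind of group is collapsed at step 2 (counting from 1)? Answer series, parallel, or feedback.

[1] collapse the loop (B1 forward, B2 return)
[2] apply the feedback formula to [B1/(1-B1*B2)], B3
[3] apply the feedback formula to [[B1/(1-B1*B2)]/(1+[B1/(1-B1*B2)]*B3)], B4
Step 2: feedback.

Answer: feedback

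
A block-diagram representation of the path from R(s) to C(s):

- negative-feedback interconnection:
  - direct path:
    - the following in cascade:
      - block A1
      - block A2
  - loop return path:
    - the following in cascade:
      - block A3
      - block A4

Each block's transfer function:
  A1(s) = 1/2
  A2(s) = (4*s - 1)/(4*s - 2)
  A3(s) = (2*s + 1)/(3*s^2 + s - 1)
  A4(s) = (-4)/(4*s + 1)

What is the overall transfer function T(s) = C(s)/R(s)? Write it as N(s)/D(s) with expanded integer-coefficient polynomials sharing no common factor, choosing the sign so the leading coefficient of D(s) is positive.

First reduce the diagram to T(s).

Step 1: multiply A1, A2 (series); result (4*s - 1)/(8*s - 4)
Step 2: reduce the series chain A3, A4; result (-8*s - 4)/(12*s^3 + 7*s^2 - 3*s - 1)
Step 3: reduce the feedback loop with forward (A1*A2) and return (A3*A4) - this is the overall T(s), already in the required normalized form

Answer: (48*s^4 + 16*s^3 - 19*s^2 - s + 1)/(96*s^4 + 8*s^3 - 84*s^2 - 4*s + 8)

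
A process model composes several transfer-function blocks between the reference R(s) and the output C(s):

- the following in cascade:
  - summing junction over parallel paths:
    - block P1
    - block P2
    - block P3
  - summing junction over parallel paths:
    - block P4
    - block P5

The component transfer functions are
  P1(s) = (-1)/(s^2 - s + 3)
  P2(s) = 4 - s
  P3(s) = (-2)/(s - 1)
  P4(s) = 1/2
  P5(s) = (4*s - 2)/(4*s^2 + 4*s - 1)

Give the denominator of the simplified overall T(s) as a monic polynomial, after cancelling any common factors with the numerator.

The answer is s^5 - s^4 + 7*s^3/4 + 3*s^2/2 - 4*s + 3/4.

Reasoning:
Step 1 - add P1, P2, P3 (parallel): (-s^4 + 6*s^3 - 14*s^2 + 20*s - 17)/(s^3 - 2*s^2 + 4*s - 3)
Step 2 - combine P4, P5 in parallel: (4*s^2 + 12*s - 5)/(8*s^2 + 8*s - 2)
Step 3 - cascade (P1+P2+P3), (P4+P5): (-4*s^6 + 12*s^5 + 21*s^4 - 118*s^3 + 242*s^2 - 304*s + 85)/(8*s^5 - 8*s^4 + 14*s^3 + 12*s^2 - 32*s + 6)
Step 3 gives the fully reduced T(s), with no common factor left to cancel. The denominator's leading coefficient is 8, so divide each of its coefficients by 8 to get the monic form.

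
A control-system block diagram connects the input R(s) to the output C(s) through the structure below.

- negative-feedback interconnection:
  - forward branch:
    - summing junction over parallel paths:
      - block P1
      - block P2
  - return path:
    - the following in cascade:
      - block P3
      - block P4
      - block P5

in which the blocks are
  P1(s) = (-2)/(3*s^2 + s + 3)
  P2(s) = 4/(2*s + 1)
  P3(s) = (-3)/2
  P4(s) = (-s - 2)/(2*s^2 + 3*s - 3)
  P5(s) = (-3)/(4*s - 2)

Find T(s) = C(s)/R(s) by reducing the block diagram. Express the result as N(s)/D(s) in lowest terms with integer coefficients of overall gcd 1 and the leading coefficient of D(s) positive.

The answer is (96*s^5 + 96*s^4 - 136*s^3 + 152*s^2 - 180*s + 60)/(48*s^6 + 88*s^5 - 12*s^4 - 28*s^3 - 180*s^2 - 57*s - 72).

Reasoning:
[1] reduce the parallel group P1, P2, giving (12*s^2 + 10)/(6*s^3 + 5*s^2 + 7*s + 3)
[2] series reduction of P3, P4, P5, giving (-9*s - 18)/(16*s^3 + 16*s^2 - 36*s + 12)
[3] reduce the feedback loop with forward (P1+P2) and return (P3*P4*P5); the result is T(s) itself (integer coefficients, no common factor, positive leading denominator coefficient)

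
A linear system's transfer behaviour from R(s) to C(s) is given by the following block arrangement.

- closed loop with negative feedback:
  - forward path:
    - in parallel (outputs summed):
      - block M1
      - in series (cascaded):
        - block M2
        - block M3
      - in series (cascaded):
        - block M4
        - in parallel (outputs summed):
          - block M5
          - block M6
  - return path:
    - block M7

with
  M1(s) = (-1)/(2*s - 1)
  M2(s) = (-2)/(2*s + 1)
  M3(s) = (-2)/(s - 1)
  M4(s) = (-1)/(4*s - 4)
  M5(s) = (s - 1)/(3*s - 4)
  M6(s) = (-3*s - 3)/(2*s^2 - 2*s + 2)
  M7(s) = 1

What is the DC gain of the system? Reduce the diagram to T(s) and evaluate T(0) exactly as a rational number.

Reducing step by step:

1. reduce the series chain M2, M3, giving 4/(2*s^2 - s - 1)
2. sum the parallel branches M5, M6, giving (2*s^3 - 13*s^2 + 7*s + 10)/(6*s^3 - 14*s^2 + 14*s - 8)
3. cascade M4, (M5+M6), giving (-2*s^3 + 13*s^2 - 7*s - 10)/(24*s^4 - 80*s^3 + 112*s^2 - 88*s + 32)
4. add M1, (M2*M3), (M4*(M5+M6)) (parallel), giving (-56*s^5 + 380*s^4 - 714*s^3 + 683*s^2 - 449*s + 106)/(96*s^6 - 320*s^5 + 424*s^4 - 272*s^3 + 16*s^2 + 88*s - 32)
5. apply the feedback formula to (M1+(M2*M3)+(M4*(M5+M6))), M7, giving (-56*s^5 + 380*s^4 - 714*s^3 + 683*s^2 - 449*s + 106)/(96*s^6 - 376*s^5 + 804*s^4 - 986*s^3 + 699*s^2 - 361*s + 74)
Step 5 gives the overall T(s). Then T(0) = 106/74 = 53/37.

Answer: 53/37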